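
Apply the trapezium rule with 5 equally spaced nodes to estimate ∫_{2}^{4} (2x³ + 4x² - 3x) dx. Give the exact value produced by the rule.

178.5

h = (4 − 2)/4 = 0.5.
Nodes x₀,…,x₄ = 2, 2.5, 3, 3.5, 4.
f(x) = 2x³ + 4x² - 3x: f₀=26, f₁=48.75, f₂=81, f₃=124.25, f₄=180.
(h/2)·[f₀ + 2f₁ + 2f₂ + 2f₃ + f₄] = 0.25·(714) = 178.5.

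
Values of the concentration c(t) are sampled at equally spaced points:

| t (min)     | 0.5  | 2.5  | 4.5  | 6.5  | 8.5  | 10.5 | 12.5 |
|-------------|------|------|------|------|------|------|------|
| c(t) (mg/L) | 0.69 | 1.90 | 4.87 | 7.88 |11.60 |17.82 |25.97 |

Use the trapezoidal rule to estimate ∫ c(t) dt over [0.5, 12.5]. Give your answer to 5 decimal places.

h = 2, n = 6.
(h/2)·[y₀ + 2y₁ + 2y₂ + 2y₃ + 2y₄ + 2y₅ + y₆] = 1·(114.80) = 114.80000.

114.80000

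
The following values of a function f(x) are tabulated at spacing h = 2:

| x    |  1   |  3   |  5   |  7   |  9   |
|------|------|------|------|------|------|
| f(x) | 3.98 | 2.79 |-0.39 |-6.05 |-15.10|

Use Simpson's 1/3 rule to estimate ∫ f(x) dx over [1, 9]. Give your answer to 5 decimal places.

-16.62667

h = 2, n = 4.
(h/3)·[y₀ + 4y₁ + 2y₂ + 4y₃ + y₄] = 0.666667·(-24.94) = -16.62667.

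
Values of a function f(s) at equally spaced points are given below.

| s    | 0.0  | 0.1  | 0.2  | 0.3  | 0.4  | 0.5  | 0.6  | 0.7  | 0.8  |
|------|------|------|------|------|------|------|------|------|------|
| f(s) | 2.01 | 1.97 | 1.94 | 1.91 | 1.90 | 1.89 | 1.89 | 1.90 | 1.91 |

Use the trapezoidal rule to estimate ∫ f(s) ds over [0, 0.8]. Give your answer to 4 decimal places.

h = 0.1, n = 8.
(h/2)·[y₀ + 2y₁ + 2y₂ + 2y₃ + 2y₄ + 2y₅ + 2y₆ + 2y₇ + y₈] = 0.05·(30.72) = 1.5360.

1.5360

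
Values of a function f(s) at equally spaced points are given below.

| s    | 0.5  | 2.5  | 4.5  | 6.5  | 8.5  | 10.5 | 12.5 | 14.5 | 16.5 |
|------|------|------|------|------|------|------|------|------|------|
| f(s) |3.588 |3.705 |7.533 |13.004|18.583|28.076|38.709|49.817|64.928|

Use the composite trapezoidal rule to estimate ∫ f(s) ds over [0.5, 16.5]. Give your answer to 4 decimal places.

387.3700

h = 2, n = 8.
(h/2)·[y₀ + 2y₁ + 2y₂ + 2y₃ + 2y₄ + 2y₅ + 2y₆ + 2y₇ + y₈] = 1·(387.370) = 387.3700.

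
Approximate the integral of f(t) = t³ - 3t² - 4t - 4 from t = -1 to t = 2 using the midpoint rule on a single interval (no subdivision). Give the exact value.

-19.875

M = (b−a)·f(0.5) = 3·(-6.625) = -19.875.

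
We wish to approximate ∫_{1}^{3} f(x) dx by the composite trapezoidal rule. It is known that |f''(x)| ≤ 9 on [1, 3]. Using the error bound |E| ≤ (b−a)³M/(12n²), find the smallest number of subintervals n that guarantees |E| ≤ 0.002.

55

Need 72/(12n²) ≤ 0.002.
n² ≥ 72/(12·0.002) = 3000 ⇒ n ≥ 54.7723, so the smallest n is 55.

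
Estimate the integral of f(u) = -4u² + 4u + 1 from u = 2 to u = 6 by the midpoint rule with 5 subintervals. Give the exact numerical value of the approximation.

h = (6 − 2)/5 = 0.8.
Midpoints m₁,…,m₅ = 2.4, 3.2, 4, 4.8, 5.6.
f(m₁)=-12.44, f(m₂)=-27.16, f(m₃)=-47, f(m₄)=-71.96, f(m₅)=-102.04.
h·[f(m₁) + f(m₂) + f(m₃) + f(m₄) + f(m₅)] = 0.8·(-260.6) = -208.48.

-208.48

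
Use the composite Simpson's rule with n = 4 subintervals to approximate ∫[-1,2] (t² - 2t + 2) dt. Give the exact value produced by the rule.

h = (2 − (-1))/4 = 0.75.
Nodes t₀,…,t₄ = -1, -0.25, 0.5, 1.25, 2.
f(t) = t² - 2t + 2: f₀=5, f₁=2.5625, f₂=1.25, f₃=1.0625, f₄=2.
(h/3)·[f₀ + 4f₁ + 2f₂ + 4f₃ + f₄] = 0.25·(24) = 6.

6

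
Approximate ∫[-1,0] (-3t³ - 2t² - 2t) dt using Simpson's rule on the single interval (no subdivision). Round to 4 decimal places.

S = (b−a)/6 · [f(-1) + 4f(-0.5) + f(0)] = 0.166667·[3 + 4·0.875 + 0] = 1.0833.

1.0833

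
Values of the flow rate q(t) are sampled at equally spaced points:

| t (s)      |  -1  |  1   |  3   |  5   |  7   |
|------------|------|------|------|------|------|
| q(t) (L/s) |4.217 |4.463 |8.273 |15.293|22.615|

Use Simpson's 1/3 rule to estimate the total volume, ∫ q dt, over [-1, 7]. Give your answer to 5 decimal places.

h = 2, n = 4.
(h/3)·[y₀ + 4y₁ + 2y₂ + 4y₃ + y₄] = 0.666667·(122.402) = 81.60133.

81.60133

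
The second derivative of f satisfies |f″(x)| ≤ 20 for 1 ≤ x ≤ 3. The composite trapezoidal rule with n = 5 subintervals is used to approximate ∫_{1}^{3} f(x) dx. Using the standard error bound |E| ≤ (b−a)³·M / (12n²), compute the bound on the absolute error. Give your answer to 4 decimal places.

0.5333

|E| ≤ (2)³·20 / (12·5²) = 160/300 = 0.5333.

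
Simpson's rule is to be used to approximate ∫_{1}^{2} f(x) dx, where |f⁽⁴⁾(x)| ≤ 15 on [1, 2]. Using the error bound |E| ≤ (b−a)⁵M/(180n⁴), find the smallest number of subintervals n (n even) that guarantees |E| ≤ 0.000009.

10

Need 15/(180n⁴) ≤ 0.000009.
n⁴ ≥ 15/(180·0.000009) = 9259.26 ⇒ n ≥ 9.8094, so the smallest even n is 10. (n must be even for Simpson's rule.)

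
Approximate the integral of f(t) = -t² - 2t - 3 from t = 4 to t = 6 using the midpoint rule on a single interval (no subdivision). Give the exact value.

-76

M = (b−a)·f(5) = 2·(-38) = -76.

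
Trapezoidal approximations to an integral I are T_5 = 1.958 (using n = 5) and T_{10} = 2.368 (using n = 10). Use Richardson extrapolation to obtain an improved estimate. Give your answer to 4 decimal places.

R = (4·T_{10} − T_5) / 3 = (4·2.368 − 1.958)/3 = (7.514)/3 = 2.5047.

2.5047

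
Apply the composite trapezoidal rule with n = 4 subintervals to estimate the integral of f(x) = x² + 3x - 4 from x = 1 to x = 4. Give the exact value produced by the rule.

h = (4 − 1)/4 = 0.75.
Nodes x₀,…,x₄ = 1, 1.75, 2.5, 3.25, 4.
f(x) = x² + 3x - 4: f₀=0, f₁=4.3125, f₂=9.75, f₃=16.3125, f₄=24.
(h/2)·[f₀ + 2f₁ + 2f₂ + 2f₃ + f₄] = 0.375·(84.75) = 31.78125.

31.78125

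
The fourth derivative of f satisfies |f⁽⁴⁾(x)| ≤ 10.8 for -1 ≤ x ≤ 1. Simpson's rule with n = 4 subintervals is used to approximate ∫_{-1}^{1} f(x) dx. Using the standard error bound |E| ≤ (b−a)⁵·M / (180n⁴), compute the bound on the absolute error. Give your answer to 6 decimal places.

|E| ≤ (2)⁵·10.8 / (180·4⁴) = 345.6/46080 = 0.007500.

0.007500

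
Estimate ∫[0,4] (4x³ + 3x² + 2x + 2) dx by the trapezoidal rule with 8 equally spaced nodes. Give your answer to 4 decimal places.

h = (4 − 0)/7 = 0.571429.
Nodes x₀,…,x₇ = 0, 0.571429, 1.142857, 1.714286, 2.285714, 2.857143, 3.428571, 4.
f(x) = 4x³ + 3x² + 2x + 2: f₀=2, f₁=4.868805, f₂=14.174927, f₃=34.396501, f₄=70.011662, f₅=125.498542, f₆=205.335277, f₇=314.
(h/2)·[f₀ + 2f₁ + 2f₂ + 2f₃ + 2f₄ + 2f₅ + 2f₆ + f₇] = 0.285714·(1224.571429) = 349.8776.

349.8776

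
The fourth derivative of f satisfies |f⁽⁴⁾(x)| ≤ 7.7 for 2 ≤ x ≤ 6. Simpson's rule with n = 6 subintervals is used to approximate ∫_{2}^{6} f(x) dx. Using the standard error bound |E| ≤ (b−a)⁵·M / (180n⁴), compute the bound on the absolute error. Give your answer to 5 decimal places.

|E| ≤ (4)⁵·7.7 / (180·6⁴) = 7884.8/233280 = 0.03380.

0.03380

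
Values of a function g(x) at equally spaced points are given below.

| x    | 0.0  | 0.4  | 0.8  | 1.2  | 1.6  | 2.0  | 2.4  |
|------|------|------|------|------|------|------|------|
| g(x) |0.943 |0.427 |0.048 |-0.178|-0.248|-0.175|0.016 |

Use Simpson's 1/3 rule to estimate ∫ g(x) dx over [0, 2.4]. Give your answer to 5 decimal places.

0.11400

h = 0.4, n = 6.
(h/3)·[y₀ + 4y₁ + 2y₂ + 4y₃ + 2y₄ + 4y₅ + y₆] = 0.133333·(0.855) = 0.11400.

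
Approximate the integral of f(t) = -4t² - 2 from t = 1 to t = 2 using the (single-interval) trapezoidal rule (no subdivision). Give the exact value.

T = (b−a)/2 · [f(1) + f(2)] = 0.5·[(-6) + (-18)] = -12.

-12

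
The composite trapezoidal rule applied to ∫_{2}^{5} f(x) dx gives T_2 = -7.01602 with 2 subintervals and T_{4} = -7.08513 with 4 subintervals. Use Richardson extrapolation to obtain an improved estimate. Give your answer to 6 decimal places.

-7.108167

R = (4·T_{4} − T_2) / 3 = (4·(-7.08513) − (-7.01602))/3 = (-21.32450)/3 = -7.108167.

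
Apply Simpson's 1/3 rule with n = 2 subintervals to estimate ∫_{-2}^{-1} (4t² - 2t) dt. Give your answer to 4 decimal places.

h = (-1 − (-2))/2 = 0.5.
Nodes t₀,…,t₂ = -2, -1.5, -1.
f(t) = 4t² - 2t: f₀=20, f₁=12, f₂=6.
(h/3)·[f₀ + 4f₁ + f₂] = 0.166667·(74) = 12.3333.

12.3333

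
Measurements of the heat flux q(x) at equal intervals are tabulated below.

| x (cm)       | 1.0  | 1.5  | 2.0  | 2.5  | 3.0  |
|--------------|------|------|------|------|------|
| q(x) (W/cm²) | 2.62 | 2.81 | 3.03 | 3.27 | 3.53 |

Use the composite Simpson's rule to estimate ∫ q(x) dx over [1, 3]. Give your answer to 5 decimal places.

h = 0.5, n = 4.
(h/3)·[y₀ + 4y₁ + 2y₂ + 4y₃ + y₄] = 0.166667·(36.53) = 6.08833.

6.08833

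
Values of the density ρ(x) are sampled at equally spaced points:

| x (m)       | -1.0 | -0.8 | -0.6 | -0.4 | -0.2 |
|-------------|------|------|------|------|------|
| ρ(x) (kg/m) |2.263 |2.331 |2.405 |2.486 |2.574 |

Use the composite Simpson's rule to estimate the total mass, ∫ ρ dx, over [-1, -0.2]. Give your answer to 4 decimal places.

h = 0.2, n = 4.
(h/3)·[y₀ + 4y₁ + 2y₂ + 4y₃ + y₄] = 0.066667·(28.915) = 1.9277.

1.9277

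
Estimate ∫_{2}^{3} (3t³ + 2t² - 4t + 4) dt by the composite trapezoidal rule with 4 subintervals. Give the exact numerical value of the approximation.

h = (3 − 2)/4 = 0.25.
Nodes t₀,…,t₄ = 2, 2.25, 2.5, 2.75, 3.
f(t) = 3t³ + 2t² - 4t + 4: f₀=28, f₁=39.296875, f₂=53.375, f₃=70.515625, f₄=91.
(h/2)·[f₀ + 2f₁ + 2f₂ + 2f₃ + f₄] = 0.125·(445.375) = 55.671875.

55.671875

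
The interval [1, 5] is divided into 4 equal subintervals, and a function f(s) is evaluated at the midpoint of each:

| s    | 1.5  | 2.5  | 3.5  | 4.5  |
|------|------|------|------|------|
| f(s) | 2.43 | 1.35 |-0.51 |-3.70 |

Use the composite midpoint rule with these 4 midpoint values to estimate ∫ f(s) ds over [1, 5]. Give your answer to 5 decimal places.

-0.43000

h = 1, n = 4.
h·[y(m₁) + y(m₂) + y(m₃) + y(m₄)] = 1·(-0.43) = -0.43000.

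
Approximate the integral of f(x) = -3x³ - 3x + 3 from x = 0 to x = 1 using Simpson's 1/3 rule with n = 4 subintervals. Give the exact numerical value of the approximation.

h = (1 − 0)/4 = 0.25.
Nodes x₀,…,x₄ = 0, 0.25, 0.5, 0.75, 1.
f(x) = -3x³ - 3x + 3: f₀=3, f₁=2.203125, f₂=1.125, f₃=-0.515625, f₄=-3.
(h/3)·[f₀ + 4f₁ + 2f₂ + 4f₃ + f₄] = 0.083333·(9) = 0.75.

0.75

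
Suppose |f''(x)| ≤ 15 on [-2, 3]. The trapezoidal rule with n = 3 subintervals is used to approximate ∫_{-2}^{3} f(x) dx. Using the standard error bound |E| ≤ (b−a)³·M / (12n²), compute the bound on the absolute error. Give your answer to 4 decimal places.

17.3611

|E| ≤ (5)³·15 / (12·3²) = 1875/108 = 17.3611.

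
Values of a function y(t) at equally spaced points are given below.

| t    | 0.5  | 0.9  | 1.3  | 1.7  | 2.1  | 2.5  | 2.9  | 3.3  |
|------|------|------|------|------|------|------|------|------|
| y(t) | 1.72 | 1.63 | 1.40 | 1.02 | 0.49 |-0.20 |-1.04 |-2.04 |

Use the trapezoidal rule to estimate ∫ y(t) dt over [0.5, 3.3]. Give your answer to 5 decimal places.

1.25600

h = 0.4, n = 7.
(h/2)·[y₀ + 2y₁ + 2y₂ + 2y₃ + 2y₄ + 2y₅ + 2y₆ + y₇] = 0.2·(6.28) = 1.25600.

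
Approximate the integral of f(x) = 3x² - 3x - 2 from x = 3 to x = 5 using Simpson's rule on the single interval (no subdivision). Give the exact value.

S = (b−a)/6 · [f(3) + 4f(4) + f(5)] = 0.333333·[16 + 4·34 + 58] = 70.

70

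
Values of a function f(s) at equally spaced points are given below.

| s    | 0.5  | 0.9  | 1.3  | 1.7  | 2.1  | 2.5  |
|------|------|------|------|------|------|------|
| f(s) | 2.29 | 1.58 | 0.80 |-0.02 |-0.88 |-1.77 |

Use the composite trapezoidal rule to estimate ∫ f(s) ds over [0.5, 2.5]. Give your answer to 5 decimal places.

h = 0.4, n = 5.
(h/2)·[y₀ + 2y₁ + 2y₂ + 2y₃ + 2y₄ + y₅] = 0.2·(3.48) = 0.69600.

0.69600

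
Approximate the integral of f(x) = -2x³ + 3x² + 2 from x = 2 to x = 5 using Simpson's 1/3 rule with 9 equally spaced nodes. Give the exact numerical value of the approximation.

h = (5 − 2)/8 = 0.375.
Nodes x₀,…,x₈ = 2, 2.375, 2.75, 3.125, 3.5, 3.875, 4.25, 4.625, 5.
f(x) = -2x³ + 3x² + 2: f₀=-2, f₁=-7.87109375, f₂=-16.90625, f₃=-29.73828125, f₄=-47, f₅=-69.32421875, f₆=-97.34375, f₇=-131.69140625, f₈=-173.
(h/3)·[f₀ + 4f₁ + 2f₂ + 4f₃ + 2f₄ + 4f₅ + 2f₆ + 4f₇ + f₈] = 0.125·(-1452) = -181.5.

-181.5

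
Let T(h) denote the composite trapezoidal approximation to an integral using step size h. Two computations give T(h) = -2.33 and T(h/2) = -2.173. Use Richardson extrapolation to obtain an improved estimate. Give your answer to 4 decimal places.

-2.1207

R = (4·T(h/2) − T(h)) / 3 = (4·(-2.173) − (-2.33))/3 = (-6.362)/3 = -2.1207.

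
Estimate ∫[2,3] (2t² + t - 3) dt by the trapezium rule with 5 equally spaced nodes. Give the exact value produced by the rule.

12.1875

h = (3 − 2)/4 = 0.25.
Nodes t₀,…,t₄ = 2, 2.25, 2.5, 2.75, 3.
f(t) = 2t² + t - 3: f₀=7, f₁=9.375, f₂=12, f₃=14.875, f₄=18.
(h/2)·[f₀ + 2f₁ + 2f₂ + 2f₃ + f₄] = 0.125·(97.5) = 12.1875.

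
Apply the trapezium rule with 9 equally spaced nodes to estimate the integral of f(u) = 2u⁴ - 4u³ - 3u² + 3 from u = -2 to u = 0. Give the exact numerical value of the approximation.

27.3203125

h = (0 − (-2))/8 = 0.25.
Nodes u₀,…,u₈ = -2, -1.75, -1.5, -1.25, -1, -0.75, -0.5, -0.25, 0.
f(u) = 2u⁴ - 4u³ - 3u² + 3: f₀=55, f₁=34.0078125, f₂=19.875, f₃=11.0078125, f₄=6, f₅=3.6328125, f₆=2.875, f₇=2.8828125, f₈=3.
(h/2)·[f₀ + 2f₁ + 2f₂ + 2f₃ + 2f₄ + 2f₅ + 2f₆ + 2f₇ + f₈] = 0.125·(218.5625) = 27.3203125.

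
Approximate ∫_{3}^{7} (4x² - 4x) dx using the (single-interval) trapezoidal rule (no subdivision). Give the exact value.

384

T = (b−a)/2 · [f(3) + f(7)] = 2·[24 + 168] = 384.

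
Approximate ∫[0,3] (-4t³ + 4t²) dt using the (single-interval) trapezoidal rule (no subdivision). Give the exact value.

-108

T = (b−a)/2 · [f(0) + f(3)] = 1.5·[0 + (-72)] = -108.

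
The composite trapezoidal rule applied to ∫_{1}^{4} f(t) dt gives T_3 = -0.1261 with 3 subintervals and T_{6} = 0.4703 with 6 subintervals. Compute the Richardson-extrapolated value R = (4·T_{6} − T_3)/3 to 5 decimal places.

0.66910

R = (4·T_{6} − T_3) / 3 = (4·0.4703 − (-0.1261))/3 = (2.0073)/3 = 0.66910.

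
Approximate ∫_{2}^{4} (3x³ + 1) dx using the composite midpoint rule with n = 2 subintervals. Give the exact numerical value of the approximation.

177.5

h = (4 − 2)/2 = 1.
Midpoints m₁,…,m₂ = 2.5, 3.5.
f(m₁)=47.875, f(m₂)=129.625.
h·[f(m₁) + f(m₂)] = 1·(177.5) = 177.5.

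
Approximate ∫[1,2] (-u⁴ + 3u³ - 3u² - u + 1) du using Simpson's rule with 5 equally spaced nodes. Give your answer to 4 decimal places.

-2.4505

h = (2 − 1)/4 = 0.25.
Nodes u₀,…,u₄ = 1, 1.25, 1.5, 1.75, 2.
f(u) = -u⁴ + 3u³ - 3u² - u + 1: f₀=-1, f₁=-1.51953125, f₂=-2.1875, f₃=-3.23828125, f₄=-5.
(h/3)·[f₀ + 4f₁ + 2f₂ + 4f₃ + f₄] = 0.083333·(-29.40625) = -2.4505.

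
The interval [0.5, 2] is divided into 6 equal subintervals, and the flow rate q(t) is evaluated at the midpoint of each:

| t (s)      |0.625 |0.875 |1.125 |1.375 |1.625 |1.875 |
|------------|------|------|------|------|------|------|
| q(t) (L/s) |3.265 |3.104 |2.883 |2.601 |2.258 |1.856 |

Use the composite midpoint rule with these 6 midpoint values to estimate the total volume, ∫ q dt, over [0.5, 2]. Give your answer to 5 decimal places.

3.99175

h = 0.25, n = 6.
h·[y(m₁) + y(m₂) + y(m₃) + y(m₄) + y(m₅) + y(m₆)] = 0.25·(15.967) = 3.99175.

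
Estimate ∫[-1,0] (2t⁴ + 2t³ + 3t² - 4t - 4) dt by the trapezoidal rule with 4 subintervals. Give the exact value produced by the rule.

-1.05859375

h = (0 − (-1))/4 = 0.25.
Nodes t₀,…,t₄ = -1, -0.75, -0.5, -0.25, 0.
f(t) = 2t⁴ + 2t³ + 3t² - 4t - 4: f₀=3, f₁=0.4765625, f₂=-1.375, f₃=-2.8359375, f₄=-4.
(h/2)·[f₀ + 2f₁ + 2f₂ + 2f₃ + f₄] = 0.125·(-8.46875) = -1.05859375.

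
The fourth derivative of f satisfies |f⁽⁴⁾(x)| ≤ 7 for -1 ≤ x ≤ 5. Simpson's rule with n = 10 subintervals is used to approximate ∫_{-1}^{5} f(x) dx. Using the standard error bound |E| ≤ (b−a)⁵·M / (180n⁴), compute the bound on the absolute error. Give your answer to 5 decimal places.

|E| ≤ (6)⁵·7 / (180·10⁴) = 54432/1800000 = 0.03024.

0.03024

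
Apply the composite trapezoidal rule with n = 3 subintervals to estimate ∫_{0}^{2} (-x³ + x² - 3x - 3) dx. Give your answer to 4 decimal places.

h = (2 − 0)/3 = 0.666667.
Nodes x₀,…,x₃ = 0, 0.666667, 1.333333, 2.
f(x) = -x³ + x² - 3x - 3: f₀=-3, f₁=-4.851852, f₂=-7.592593, f₃=-13.
(h/2)·[f₀ + 2f₁ + 2f₂ + f₃] = 0.333333·(-40.888889) = -13.6296.

-13.6296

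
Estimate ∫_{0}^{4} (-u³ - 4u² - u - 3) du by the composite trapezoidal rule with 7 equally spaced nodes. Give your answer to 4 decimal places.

-172.2963

h = (4 − 0)/6 = 0.666667.
Nodes u₀,…,u₆ = 0, 0.666667, 1.333333, 2, 2.666667, 3.333333, 4.
f(u) = -u³ - 4u² - u - 3: f₀=-3, f₁=-5.740741, f₂=-13.814815, f₃=-29, f₄=-53.074074, f₅=-87.814815, f₆=-135.
(h/2)·[f₀ + 2f₁ + 2f₂ + 2f₃ + 2f₄ + 2f₅ + f₆] = 0.333333·(-516.888889) = -172.2963.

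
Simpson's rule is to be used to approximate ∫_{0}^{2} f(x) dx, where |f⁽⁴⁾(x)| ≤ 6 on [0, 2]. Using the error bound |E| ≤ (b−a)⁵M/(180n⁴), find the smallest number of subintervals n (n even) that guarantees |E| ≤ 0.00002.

16

Need 192/(180n⁴) ≤ 0.00002.
n⁴ ≥ 192/(180·0.00002) = 53333.3 ⇒ n ≥ 15.1967, so the smallest even n is 16. (n must be even for Simpson's rule.)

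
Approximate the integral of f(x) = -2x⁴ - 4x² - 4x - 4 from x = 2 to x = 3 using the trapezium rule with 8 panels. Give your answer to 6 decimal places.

-123.941650

h = (3 − 2)/8 = 0.125.
Nodes x₀,…,x₈ = 2, 2.125, 2.25, 2.375, 2.5, 2.625, 2.75, 2.875, 3.
f(x) = -2x⁴ - 4x² - 4x - 4: f₀=-60, f₁=-71.34423828125, f₂=-84.5078125, f₃=-99.69580078125, f₄=-117.125, f₅=-137.02392578125, f₆=-159.6328125, f₇=-185.20361328125, f₈=-214.
(h/2)·[f₀ + 2f₁ + 2f₂ + 2f₃ + 2f₄ + 2f₅ + 2f₆ + 2f₇ + f₈] = 0.0625·(-1983.06640625) = -123.941650.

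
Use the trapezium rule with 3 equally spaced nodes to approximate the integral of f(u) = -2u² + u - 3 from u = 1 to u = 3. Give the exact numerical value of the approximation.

h = (3 − 1)/2 = 1.
Nodes u₀,…,u₂ = 1, 2, 3.
f(u) = -2u² + u - 3: f₀=-4, f₁=-9, f₂=-18.
(h/2)·[f₀ + 2f₁ + f₂] = 0.5·(-40) = -20.

-20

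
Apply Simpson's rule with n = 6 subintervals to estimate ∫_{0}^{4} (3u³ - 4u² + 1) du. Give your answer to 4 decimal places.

h = (4 − 0)/6 = 0.666667.
Nodes u₀,…,u₆ = 0, 0.666667, 1.333333, 2, 2.666667, 3.333333, 4.
f(u) = 3u³ - 4u² + 1: f₀=1, f₁=0.111111, f₂=1, f₃=9, f₄=29.444444, f₅=67.666667, f₆=129.
(h/3)·[f₀ + 4f₁ + 2f₂ + 4f₃ + 2f₄ + 4f₅ + f₆] = 0.222222·(498) = 110.6667.

110.6667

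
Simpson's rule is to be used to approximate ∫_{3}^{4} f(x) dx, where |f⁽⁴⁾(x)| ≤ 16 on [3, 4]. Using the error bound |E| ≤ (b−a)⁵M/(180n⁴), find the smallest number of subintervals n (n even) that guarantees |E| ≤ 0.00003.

Need 16/(180n⁴) ≤ 0.00003.
n⁴ ≥ 16/(180·0.00003) = 2962.96 ⇒ n ≥ 7.3779, so the smallest even n is 8. (n must be even for Simpson's rule.)

8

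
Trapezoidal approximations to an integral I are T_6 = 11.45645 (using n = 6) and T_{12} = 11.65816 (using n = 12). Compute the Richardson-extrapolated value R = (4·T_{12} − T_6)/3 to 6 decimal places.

11.725397

R = (4·T_{12} − T_6) / 3 = (4·11.65816 − 11.45645)/3 = (35.17619)/3 = 11.725397.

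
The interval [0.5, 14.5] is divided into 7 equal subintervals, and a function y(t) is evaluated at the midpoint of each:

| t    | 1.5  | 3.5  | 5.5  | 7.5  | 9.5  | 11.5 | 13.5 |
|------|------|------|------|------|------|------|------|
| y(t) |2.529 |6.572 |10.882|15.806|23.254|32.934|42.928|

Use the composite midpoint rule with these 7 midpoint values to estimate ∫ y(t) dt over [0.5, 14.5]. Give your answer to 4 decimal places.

h = 2, n = 7.
h·[y(m₁) + y(m₂) + y(m₃) + y(m₄) + y(m₅) + y(m₆) + y(m₇)] = 2·(134.905) = 269.8100.

269.8100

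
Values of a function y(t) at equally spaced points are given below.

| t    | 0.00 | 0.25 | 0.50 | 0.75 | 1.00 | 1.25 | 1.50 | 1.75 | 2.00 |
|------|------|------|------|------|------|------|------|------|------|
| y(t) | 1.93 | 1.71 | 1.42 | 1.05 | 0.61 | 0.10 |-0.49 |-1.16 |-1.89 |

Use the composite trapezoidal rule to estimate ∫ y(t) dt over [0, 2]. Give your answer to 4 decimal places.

h = 0.25, n = 8.
(h/2)·[y₀ + 2y₁ + 2y₂ + 2y₃ + 2y₄ + 2y₅ + 2y₆ + 2y₇ + y₈] = 0.125·(6.52) = 0.8150.

0.8150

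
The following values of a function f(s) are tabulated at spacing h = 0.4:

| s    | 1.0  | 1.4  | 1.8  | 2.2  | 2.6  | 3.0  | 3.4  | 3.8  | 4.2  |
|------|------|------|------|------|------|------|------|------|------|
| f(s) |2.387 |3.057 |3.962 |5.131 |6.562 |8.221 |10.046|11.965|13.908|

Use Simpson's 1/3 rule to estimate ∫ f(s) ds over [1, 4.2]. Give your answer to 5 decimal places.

22.79080

h = 0.4, n = 8.
(h/3)·[y₀ + 4y₁ + 2y₂ + 4y₃ + 2y₄ + 4y₅ + 2y₆ + 4y₇ + y₈] = 0.133333·(170.931) = 22.79080.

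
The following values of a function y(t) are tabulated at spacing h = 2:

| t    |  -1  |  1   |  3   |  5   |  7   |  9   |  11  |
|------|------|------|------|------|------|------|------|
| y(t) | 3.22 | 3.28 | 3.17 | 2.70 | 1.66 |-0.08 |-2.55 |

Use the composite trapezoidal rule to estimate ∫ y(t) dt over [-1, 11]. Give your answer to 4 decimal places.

h = 2, n = 6.
(h/2)·[y₀ + 2y₁ + 2y₂ + 2y₃ + 2y₄ + 2y₅ + y₆] = 1·(22.13) = 22.1300.

22.1300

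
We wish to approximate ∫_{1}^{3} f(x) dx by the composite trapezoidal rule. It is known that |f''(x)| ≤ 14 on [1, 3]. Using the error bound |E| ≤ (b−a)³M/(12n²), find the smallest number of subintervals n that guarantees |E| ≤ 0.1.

10

Need 112/(12n²) ≤ 0.1.
n² ≥ 112/(12·0.1) = 93.3333 ⇒ n ≥ 9.6609, so the smallest n is 10.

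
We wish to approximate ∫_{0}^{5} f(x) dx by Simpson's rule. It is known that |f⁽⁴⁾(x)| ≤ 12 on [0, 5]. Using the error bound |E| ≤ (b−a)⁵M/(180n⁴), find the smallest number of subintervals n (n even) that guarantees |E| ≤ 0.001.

Need 37500/(180n⁴) ≤ 0.001.
n⁴ ≥ 37500/(180·0.001) = 208333 ⇒ n ≥ 21.3644, so the smallest even n is 22. (n must be even for Simpson's rule.)

22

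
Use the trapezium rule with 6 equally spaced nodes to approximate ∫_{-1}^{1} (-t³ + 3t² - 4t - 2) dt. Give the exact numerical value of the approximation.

h = (1 − (-1))/5 = 0.4.
Nodes t₀,…,t₅ = -1, -0.6, -0.2, 0.2, 0.6, 1.
f(t) = -t³ + 3t² - 4t - 2: f₀=6, f₁=1.696, f₂=-1.072, f₃=-2.688, f₄=-3.536, f₅=-4.
(h/2)·[f₀ + 2f₁ + 2f₂ + 2f₃ + 2f₄ + f₅] = 0.2·(-9.2) = -1.84.

-1.84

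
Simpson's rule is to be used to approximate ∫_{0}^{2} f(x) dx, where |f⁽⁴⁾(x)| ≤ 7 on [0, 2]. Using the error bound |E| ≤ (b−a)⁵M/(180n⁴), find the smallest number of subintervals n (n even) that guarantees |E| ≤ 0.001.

6

Need 224/(180n⁴) ≤ 0.001.
n⁴ ≥ 224/(180·0.001) = 1244.44 ⇒ n ≥ 5.9394, so the smallest even n is 6. (n must be even for Simpson's rule.)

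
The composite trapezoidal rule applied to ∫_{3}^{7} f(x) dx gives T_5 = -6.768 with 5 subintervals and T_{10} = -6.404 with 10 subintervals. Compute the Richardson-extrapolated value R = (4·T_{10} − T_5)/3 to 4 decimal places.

-6.2827

R = (4·T_{10} − T_5) / 3 = (4·(-6.404) − (-6.768))/3 = (-18.848)/3 = -6.2827.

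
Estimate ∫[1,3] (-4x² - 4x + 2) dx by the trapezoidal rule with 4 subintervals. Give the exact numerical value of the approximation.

-47

h = (3 − 1)/4 = 0.5.
Nodes x₀,…,x₄ = 1, 1.5, 2, 2.5, 3.
f(x) = -4x² - 4x + 2: f₀=-6, f₁=-13, f₂=-22, f₃=-33, f₄=-46.
(h/2)·[f₀ + 2f₁ + 2f₂ + 2f₃ + f₄] = 0.25·(-188) = -47.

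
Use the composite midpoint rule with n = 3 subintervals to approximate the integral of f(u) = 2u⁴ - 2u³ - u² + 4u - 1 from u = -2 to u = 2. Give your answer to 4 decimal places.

8.1152

h = (2 − (-2))/3 = 1.333333.
Midpoints m₁,…,m₃ = -1.333333, 0, 1.333333.
f(m₁)=2.950617, f(m₂)=-1, f(m₃)=4.135802.
h·[f(m₁) + f(m₂) + f(m₃)] = 1.333333·(6.086420) = 8.1152.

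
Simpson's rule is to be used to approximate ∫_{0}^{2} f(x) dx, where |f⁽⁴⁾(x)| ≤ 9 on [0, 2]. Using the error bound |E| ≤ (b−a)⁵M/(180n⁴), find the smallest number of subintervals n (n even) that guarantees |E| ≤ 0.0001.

12

Need 288/(180n⁴) ≤ 0.0001.
n⁴ ≥ 288/(180·0.0001) = 16000 ⇒ n ≥ 11.2468, so the smallest even n is 12. (n must be even for Simpson's rule.)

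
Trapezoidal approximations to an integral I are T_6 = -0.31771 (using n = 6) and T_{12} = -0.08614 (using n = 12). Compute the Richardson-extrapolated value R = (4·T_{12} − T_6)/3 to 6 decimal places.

R = (4·T_{12} − T_6) / 3 = (4·(-0.08614) − (-0.31771))/3 = (-0.02685)/3 = -0.008950.

-0.008950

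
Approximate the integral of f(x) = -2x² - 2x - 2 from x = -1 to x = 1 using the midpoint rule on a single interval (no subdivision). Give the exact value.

M = (b−a)·f(0) = 2·(-2) = -4.

-4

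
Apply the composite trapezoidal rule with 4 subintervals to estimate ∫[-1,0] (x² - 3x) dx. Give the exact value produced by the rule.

1.84375

h = (0 − (-1))/4 = 0.25.
Nodes x₀,…,x₄ = -1, -0.75, -0.5, -0.25, 0.
f(x) = x² - 3x: f₀=4, f₁=2.8125, f₂=1.75, f₃=0.8125, f₄=0.
(h/2)·[f₀ + 2f₁ + 2f₂ + 2f₃ + f₄] = 0.125·(14.75) = 1.84375.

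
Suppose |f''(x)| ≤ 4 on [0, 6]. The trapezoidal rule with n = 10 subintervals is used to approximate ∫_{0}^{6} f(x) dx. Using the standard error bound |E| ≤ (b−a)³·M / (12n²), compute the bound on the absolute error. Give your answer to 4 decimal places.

0.7200

|E| ≤ (6)³·4 / (12·10²) = 864/1200 = 0.7200.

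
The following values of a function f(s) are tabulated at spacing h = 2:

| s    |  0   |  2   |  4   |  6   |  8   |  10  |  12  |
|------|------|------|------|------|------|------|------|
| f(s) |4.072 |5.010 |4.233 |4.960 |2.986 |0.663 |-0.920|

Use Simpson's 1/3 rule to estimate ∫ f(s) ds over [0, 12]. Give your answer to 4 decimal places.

h = 2, n = 6.
(h/3)·[y₀ + 4y₁ + 2y₂ + 4y₃ + 2y₄ + 4y₅ + y₆] = 0.666667·(60.122) = 40.0813.

40.0813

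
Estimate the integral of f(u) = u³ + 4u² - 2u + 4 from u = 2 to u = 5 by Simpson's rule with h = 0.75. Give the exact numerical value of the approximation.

h = (5 − 2)/4 = 0.75.
Nodes u₀,…,u₄ = 2, 2.75, 3.5, 4.25, 5.
f(u) = u³ + 4u² - 2u + 4: f₀=24, f₁=49.546875, f₂=88.875, f₃=144.515625, f₄=219.
(h/3)·[f₀ + 4f₁ + 2f₂ + 4f₃ + f₄] = 0.25·(1197) = 299.25.

299.25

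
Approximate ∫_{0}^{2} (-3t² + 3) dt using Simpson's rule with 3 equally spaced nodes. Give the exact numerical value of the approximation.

-2

h = (2 − 0)/2 = 1.
Nodes t₀,…,t₂ = 0, 1, 2.
f(t) = -3t² + 3: f₀=3, f₁=0, f₂=-9.
(h/3)·[f₀ + 4f₁ + f₂] = 0.333333·(-6) = -2.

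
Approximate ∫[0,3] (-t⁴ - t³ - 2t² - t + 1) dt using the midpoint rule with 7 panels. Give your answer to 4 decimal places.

h = (3 − 0)/7 = 0.428571.
Midpoints m₁,…,m₇ = 0.214286, 0.642857, 1.071429, 1.5, 1.928571, 2.357143, 2.785714.
f(m₁)=0.681929, f(m₂)=-0.905847, f(m₃)=-4.915113, f(m₄)=-13.4375, f(m₅)=-29.374297, f(m₆)=-56.436459, f(m₇)=-99.144601.
h·[f(m₁) + f(m₂) + f(m₃) + f(m₄) + f(m₅) + f(m₆) + f(m₇)] = 0.428571·(-203.531888) = -87.2280.

-87.2280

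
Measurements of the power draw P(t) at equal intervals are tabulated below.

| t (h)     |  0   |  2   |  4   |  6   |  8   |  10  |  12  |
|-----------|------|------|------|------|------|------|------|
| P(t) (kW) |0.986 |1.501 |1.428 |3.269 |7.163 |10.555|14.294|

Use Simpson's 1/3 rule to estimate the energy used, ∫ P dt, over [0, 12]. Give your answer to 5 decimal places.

h = 2, n = 6.
(h/3)·[y₀ + 4y₁ + 2y₂ + 4y₃ + 2y₄ + 4y₅ + y₆] = 0.666667·(93.762) = 62.50800.

62.50800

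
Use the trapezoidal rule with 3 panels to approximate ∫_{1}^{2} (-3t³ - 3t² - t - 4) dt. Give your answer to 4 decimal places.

h = (2 − 1)/3 = 0.333333.
Nodes t₀,…,t₃ = 1, 1.333333, 1.666667, 2.
f(t) = -3t³ - 3t² - t - 4: f₀=-11, f₁=-17.777778, f₂=-27.888889, f₃=-42.
(h/2)·[f₀ + 2f₁ + 2f₂ + f₃] = 0.166667·(-144.333333) = -24.0556.

-24.0556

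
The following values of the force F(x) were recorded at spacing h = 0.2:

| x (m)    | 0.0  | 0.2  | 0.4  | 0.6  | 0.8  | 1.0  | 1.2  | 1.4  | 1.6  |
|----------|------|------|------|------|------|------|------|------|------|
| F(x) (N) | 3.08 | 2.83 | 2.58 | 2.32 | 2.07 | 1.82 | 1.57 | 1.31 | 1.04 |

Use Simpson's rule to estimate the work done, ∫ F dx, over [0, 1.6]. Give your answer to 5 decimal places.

h = 0.2, n = 8.
(h/3)·[y₀ + 4y₁ + 2y₂ + 4y₃ + 2y₄ + 4y₅ + 2y₆ + 4y₇ + y₈] = 0.066667·(49.68) = 3.31200.

3.31200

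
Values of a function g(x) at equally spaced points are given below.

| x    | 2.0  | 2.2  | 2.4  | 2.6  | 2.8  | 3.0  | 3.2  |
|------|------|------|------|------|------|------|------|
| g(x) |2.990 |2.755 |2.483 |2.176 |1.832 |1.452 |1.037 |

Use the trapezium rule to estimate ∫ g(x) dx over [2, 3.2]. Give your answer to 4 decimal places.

2.5423

h = 0.2, n = 6.
(h/2)·[y₀ + 2y₁ + 2y₂ + 2y₃ + 2y₄ + 2y₅ + y₆] = 0.1·(25.423) = 2.5423.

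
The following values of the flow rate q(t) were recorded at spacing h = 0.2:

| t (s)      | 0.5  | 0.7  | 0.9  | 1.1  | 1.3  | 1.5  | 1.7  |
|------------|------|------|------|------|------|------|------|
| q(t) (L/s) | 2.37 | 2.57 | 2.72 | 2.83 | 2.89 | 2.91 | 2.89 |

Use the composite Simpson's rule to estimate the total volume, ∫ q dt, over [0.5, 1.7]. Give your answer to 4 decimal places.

h = 0.2, n = 6.
(h/3)·[y₀ + 4y₁ + 2y₂ + 4y₃ + 2y₄ + 4y₅ + y₆] = 0.066667·(49.72) = 3.3147.

3.3147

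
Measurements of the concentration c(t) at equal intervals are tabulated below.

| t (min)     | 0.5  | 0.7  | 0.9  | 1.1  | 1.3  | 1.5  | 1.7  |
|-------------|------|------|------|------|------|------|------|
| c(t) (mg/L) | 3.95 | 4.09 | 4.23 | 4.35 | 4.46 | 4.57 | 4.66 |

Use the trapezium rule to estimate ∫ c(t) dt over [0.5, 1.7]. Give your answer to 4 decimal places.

5.2010

h = 0.2, n = 6.
(h/2)·[y₀ + 2y₁ + 2y₂ + 2y₃ + 2y₄ + 2y₅ + y₆] = 0.1·(52.01) = 5.2010.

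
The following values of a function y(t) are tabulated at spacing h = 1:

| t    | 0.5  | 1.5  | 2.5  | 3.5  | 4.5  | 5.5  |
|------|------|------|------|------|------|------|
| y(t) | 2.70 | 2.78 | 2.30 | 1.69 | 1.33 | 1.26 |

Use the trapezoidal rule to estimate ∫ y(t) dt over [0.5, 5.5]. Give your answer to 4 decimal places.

h = 1, n = 5.
(h/2)·[y₀ + 2y₁ + 2y₂ + 2y₃ + 2y₄ + y₅] = 0.5·(20.16) = 10.0800.

10.0800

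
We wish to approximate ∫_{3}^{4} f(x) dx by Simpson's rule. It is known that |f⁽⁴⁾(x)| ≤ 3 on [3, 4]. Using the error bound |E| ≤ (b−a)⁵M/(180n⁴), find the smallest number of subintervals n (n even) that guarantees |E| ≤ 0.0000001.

Need 3/(180n⁴) ≤ 0.0000001.
n⁴ ≥ 3/(180·0.0000001) = 166667 ⇒ n ≥ 20.2052, so the smallest even n is 22. (n must be even for Simpson's rule.)

22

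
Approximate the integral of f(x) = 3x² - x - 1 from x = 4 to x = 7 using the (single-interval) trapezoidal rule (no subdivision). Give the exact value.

273

T = (b−a)/2 · [f(4) + f(7)] = 1.5·[43 + 139] = 273.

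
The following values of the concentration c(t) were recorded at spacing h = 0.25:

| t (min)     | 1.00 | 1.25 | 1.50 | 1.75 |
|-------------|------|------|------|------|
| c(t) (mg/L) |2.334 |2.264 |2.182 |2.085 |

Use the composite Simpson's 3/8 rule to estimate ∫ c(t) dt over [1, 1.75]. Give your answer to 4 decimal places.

1.6647

h = 0.25, n = 3.
(3h/8)·[y₀ + 3y₁ + 3y₂ + y₃] = 0.09375·(17.757) = 1.6647.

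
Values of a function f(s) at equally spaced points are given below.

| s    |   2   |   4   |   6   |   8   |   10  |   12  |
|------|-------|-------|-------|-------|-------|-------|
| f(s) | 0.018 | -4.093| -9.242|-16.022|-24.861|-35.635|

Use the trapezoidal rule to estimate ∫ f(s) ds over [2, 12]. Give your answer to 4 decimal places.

h = 2, n = 5.
(h/2)·[y₀ + 2y₁ + 2y₂ + 2y₃ + 2y₄ + y₅] = 1·(-144.053) = -144.0530.

-144.0530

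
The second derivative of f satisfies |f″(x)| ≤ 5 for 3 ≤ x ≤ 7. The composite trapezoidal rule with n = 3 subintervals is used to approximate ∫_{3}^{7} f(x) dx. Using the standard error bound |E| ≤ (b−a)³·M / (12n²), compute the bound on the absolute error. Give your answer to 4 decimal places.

|E| ≤ (4)³·5 / (12·3²) = 320/108 = 2.9630.

2.9630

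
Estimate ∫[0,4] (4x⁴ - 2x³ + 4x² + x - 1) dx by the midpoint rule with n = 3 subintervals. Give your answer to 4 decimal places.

h = (4 − 0)/3 = 1.333333.
Midpoints m₁,…,m₃ = 0.666667, 2, 3.333333.
f(m₁)=1.641975, f(m₂)=65, f(m₃)=466.530864.
h·[f(m₁) + f(m₂) + f(m₃)] = 1.333333·(533.172840) = 710.8971.

710.8971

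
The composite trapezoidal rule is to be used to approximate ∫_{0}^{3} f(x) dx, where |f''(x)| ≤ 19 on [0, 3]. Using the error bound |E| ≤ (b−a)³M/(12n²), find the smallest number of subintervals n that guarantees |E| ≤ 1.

7

Need 513/(12n²) ≤ 1.
n² ≥ 513/(12·1) = 42.75 ⇒ n ≥ 6.5383, so the smallest n is 7.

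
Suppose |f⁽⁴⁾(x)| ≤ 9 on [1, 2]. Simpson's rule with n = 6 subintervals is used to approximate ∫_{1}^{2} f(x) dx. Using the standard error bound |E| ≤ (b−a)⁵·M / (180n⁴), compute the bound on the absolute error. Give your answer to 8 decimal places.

|E| ≤ (1)⁵·9 / (180·6⁴) = 9/233280 = 0.00003858.

0.00003858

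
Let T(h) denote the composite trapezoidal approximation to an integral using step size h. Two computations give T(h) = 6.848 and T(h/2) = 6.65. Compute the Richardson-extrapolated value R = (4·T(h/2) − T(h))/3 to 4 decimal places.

6.5840

R = (4·T(h/2) − T(h)) / 3 = (4·6.65 − 6.848)/3 = (19.752)/3 = 6.5840.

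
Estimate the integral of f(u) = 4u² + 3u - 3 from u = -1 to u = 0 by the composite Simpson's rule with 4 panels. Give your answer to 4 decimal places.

-3.1667

h = (0 − (-1))/4 = 0.25.
Nodes u₀,…,u₄ = -1, -0.75, -0.5, -0.25, 0.
f(u) = 4u² + 3u - 3: f₀=-2, f₁=-3, f₂=-3.5, f₃=-3.5, f₄=-3.
(h/3)·[f₀ + 4f₁ + 2f₂ + 4f₃ + f₄] = 0.083333·(-38) = -3.1667.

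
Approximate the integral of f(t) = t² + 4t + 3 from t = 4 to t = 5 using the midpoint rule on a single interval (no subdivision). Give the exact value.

M = (b−a)·f(4.5) = 1·(41.25) = 41.25.

41.25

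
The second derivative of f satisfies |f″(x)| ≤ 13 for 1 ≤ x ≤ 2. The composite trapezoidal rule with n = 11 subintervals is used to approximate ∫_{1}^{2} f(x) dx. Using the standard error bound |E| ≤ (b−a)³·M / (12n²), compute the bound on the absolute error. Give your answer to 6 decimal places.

0.008953

|E| ≤ (1)³·13 / (12·11²) = 13/1452 = 0.008953.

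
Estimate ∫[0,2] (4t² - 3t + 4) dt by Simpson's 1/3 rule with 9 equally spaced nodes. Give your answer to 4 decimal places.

12.6667

h = (2 − 0)/8 = 0.25.
Nodes t₀,…,t₈ = 0, 0.25, 0.5, 0.75, 1, 1.25, 1.5, 1.75, 2.
f(t) = 4t² - 3t + 4: f₀=4, f₁=3.5, f₂=3.5, f₃=4, f₄=5, f₅=6.5, f₆=8.5, f₇=11, f₈=14.
(h/3)·[f₀ + 4f₁ + 2f₂ + 4f₃ + 2f₄ + 4f₅ + 2f₆ + 4f₇ + f₈] = 0.083333·(152) = 12.6667.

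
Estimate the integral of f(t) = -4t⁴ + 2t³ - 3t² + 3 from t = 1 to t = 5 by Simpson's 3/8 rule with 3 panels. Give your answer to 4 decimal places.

-2314.3704

h = (5 − 1)/3 = 1.333333.
Nodes t₀,…,t₃ = 1, 2.333333, 3.666667, 5.
f(t) = -4t⁴ + 2t³ - 3t² + 3: f₀=-2, f₁=-106.493827, f₂=-661.753086, f₃=-2322.
(3h/8)·[f₀ + 3f₁ + 3f₂ + f₃] = 0.5·(-4628.740741) = -2314.3704.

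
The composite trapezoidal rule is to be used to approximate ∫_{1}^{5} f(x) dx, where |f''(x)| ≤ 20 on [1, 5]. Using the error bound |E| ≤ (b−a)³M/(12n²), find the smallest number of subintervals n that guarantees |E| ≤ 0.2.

24

Need 1280/(12n²) ≤ 0.2.
n² ≥ 1280/(12·0.2) = 533.333 ⇒ n ≥ 23.0940, so the smallest n is 24.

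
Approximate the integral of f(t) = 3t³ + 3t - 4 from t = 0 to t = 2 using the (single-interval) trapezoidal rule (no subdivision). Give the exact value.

T = (b−a)/2 · [f(0) + f(2)] = 1·[(-4) + 26] = 22.

22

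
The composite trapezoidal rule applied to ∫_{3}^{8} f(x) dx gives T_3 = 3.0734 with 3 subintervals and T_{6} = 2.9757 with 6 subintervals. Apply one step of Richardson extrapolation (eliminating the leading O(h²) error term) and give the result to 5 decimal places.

2.94313

R = (4·T_{6} − T_3) / 3 = (4·2.9757 − 3.0734)/3 = (8.8294)/3 = 2.94313.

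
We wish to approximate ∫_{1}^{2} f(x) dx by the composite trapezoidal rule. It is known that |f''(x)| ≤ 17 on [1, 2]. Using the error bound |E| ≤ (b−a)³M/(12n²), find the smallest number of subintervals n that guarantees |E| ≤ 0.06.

Need 17/(12n²) ≤ 0.06.
n² ≥ 17/(12·0.06) = 23.6111 ⇒ n ≥ 4.8591, so the smallest n is 5.

5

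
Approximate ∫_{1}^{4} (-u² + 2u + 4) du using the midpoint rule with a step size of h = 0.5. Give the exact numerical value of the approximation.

h = (4 − 1)/6 = 0.5.
Midpoints m₁,…,m₆ = 1.25, 1.75, 2.25, 2.75, 3.25, 3.75.
f(m₁)=4.9375, f(m₂)=4.4375, f(m₃)=3.4375, f(m₄)=1.9375, f(m₅)=-0.0625, f(m₆)=-2.5625.
h·[f(m₁) + f(m₂) + f(m₃) + f(m₄) + f(m₅) + f(m₆)] = 0.5·(12.125) = 6.0625.

6.0625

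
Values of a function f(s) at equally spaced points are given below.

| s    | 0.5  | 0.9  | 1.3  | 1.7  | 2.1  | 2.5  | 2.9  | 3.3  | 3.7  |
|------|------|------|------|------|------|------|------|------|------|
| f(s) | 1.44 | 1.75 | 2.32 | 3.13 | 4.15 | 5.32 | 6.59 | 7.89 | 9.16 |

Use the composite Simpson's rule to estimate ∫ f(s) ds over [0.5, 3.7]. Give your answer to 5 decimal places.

14.54400

h = 0.4, n = 8.
(h/3)·[y₀ + 4y₁ + 2y₂ + 4y₃ + 2y₄ + 4y₅ + 2y₆ + 4y₇ + y₈] = 0.133333·(109.08) = 14.54400.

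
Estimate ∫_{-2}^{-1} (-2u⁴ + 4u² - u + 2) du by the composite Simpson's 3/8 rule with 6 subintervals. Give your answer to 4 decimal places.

0.4329

h = (-1 − (-2))/6 = 0.166667.
Nodes u₀,…,u₆ = -2, -1.833333, -1.666667, -1.5, -1.333333, -1.166667, -1.
f(u) = -2u⁴ + 4u² - u + 2: f₀=-12, f₁=-5.316358, f₂=-0.654321, f₃=2.375, f₄=4.123457, f₅=4.905864, f₆=5.
(3h/8)·[f₀ + 3f₁ + 3f₂ + 2f₃ + 3f₄ + 3f₅ + f₆] = 0.0625·(6.925926) = 0.4329.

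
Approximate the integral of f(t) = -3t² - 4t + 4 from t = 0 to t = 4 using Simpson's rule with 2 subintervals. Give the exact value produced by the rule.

-80

h = (4 − 0)/2 = 2.
Nodes t₀,…,t₂ = 0, 2, 4.
f(t) = -3t² - 4t + 4: f₀=4, f₁=-16, f₂=-60.
(h/3)·[f₀ + 4f₁ + f₂] = 0.666667·(-120) = -80.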